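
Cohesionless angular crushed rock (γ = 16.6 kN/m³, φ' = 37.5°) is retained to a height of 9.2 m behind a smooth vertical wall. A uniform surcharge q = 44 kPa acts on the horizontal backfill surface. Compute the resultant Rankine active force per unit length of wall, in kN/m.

K_a = tan²(45° − φ/2) = 0.2432.
Soil triangle: ½ K_a γ H² = 0.5×0.2432×16.6×9.2² = 170.8 kN/m.
Surcharge rectangle: K_a q H = 0.2432×44×9.2 = 98.44 kN/m.
Total = 170.8 + 98.44 = 269.3 kN/m.

269 kN/m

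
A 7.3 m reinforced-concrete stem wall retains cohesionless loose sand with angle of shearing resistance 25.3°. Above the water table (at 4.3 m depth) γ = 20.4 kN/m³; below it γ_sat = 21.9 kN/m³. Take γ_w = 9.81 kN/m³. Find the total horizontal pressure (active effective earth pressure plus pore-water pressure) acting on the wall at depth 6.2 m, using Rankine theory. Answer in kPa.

63.0 kPa

K_a = (1 − sin φ)/(1 + sin φ) = 0.4012.
γ' = 21.9 − 9.81 = 12.09 kN/m³.
Effective vertical stress at 6.2 m: σ'_v = 20.4×4.3 + 12.09×1.90 = 110.7 kPa.
σ'_h = K_a σ'_v = 0.4012 × 110.7 = 44.41 kPa; u = γ_w × 1.90 = 18.64 kPa.
Total σ_h = 44.41 + 18.64 = 63.05 kPa.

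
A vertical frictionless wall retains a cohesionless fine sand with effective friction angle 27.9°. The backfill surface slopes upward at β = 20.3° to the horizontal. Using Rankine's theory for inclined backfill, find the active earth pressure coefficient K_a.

K_a = cos β · (cos β − √(cos²β − cos²φ)) / (cos β + √(cos²β − cos²φ)).
cos β = 0.9379, cos φ = 0.8838, √(cos²β − cos²φ) = 0.3140.
K_a = 0.9379 × (0.9379 − 0.3140)/(0.9379 + 0.3140) = 0.4674.

0.467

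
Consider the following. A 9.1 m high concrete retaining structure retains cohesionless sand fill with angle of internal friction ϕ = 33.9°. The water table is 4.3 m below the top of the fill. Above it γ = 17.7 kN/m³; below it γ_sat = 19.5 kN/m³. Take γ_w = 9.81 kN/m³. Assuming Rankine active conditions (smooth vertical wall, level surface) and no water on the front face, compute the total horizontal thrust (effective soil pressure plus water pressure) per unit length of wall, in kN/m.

K_a = tan²(45° − φ/2) = 0.2839.
γ' = 19.5 − 9.81 = 9.690 kN/m³. Depth below WT = 4.8 m.
σ'_h at WT = K_a γ d_w = 21.61 kPa; at base = 21.61 + K_a γ' × 4.8 = 34.81 kPa.
P₁ (0–4.3 m) = ½×21.61×4.3 = 46.46. P₂ (4.3–9.1 m) = ½(21.61+34.81)×4.8 = 135.4.
P_w = ½ γ_w h₂² = 0.5×9.81×4.8² = 113.0. Total = 46.46+135.4+113.0 = 294.9 kN/m.

295 kN/m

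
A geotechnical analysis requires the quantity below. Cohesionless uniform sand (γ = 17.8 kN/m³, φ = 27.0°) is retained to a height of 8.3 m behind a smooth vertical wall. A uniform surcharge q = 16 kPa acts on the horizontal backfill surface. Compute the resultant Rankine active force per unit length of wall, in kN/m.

K_a = tan²(45° − φ/2) = 0.3755.
Soil triangle: ½ K_a γ H² = 0.5×0.3755×17.8×8.3² = 230.2 kN/m.
Surcharge rectangle: K_a q H = 0.3755×16×8.3 = 49.87 kN/m.
Total = 230.2 + 49.87 = 280.1 kN/m.

280 kN/m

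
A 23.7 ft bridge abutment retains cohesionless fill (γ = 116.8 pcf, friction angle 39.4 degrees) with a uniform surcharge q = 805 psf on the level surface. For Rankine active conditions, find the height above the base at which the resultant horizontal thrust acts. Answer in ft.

K_a = 0.2234.
Triangular part P₁ = ½K_aγH² = 7330 at H/3 = 7.900 ft; rectangular part P₂ = K_a q H = 4263 at H/2 = 11.85 ft.
ȳ = (P₁·7.900 + P₂·11.85)/(P₁+P₂) = 9.353 ft.

9.35 ft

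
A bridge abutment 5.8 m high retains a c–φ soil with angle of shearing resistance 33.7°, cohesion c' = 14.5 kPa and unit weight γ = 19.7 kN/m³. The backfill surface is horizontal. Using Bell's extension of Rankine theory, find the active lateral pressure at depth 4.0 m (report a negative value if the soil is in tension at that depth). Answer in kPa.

K_a = (1 − sin φ)/(1 + sin φ) = 0.2863.
σ_a = K_a γ z − 2c√K_a = 0.2863×19.7×4.0 − 2×14.5×0.5351 = 7.044 kPa.

7.04 kPa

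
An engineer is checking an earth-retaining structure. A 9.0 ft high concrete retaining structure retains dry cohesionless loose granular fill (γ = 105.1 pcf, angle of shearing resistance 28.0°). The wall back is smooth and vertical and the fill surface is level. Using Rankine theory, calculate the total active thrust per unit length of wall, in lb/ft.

K_a = tan²(45° − φ/2) = 0.3610.
P_a = ½ K_a γ H² = 0.5 × 0.3610 × 105.1 × 9.0² = 1537 lb/ft.

1540 lb/ft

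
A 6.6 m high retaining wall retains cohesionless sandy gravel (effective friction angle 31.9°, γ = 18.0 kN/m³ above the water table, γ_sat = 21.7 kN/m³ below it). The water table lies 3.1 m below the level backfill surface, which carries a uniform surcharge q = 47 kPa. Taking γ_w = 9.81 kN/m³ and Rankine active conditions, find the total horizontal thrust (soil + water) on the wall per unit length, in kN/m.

K_a = tan²(45° − φ/2) = 0.3085.
γ' = 21.7 − 9.81 = 11.89 kN/m³. h₂ = H − d_w = 3.5 m.
σ'_h: at surface K_a·q = 14.50; at WT K_a(q+γd_w) = 31.72; at base K_a(q+γd_w+γ'h₂) = 44.56 kPa.
P₁ = ½(14.50+31.72)×3.1 = 71.64; P₂ = ½(31.72+44.56)×3.5 = 133.5; P_w = ½γ_w h₂² = 60.09.
Total = 71.64+133.5+60.09 = 265.2 kN/m.

265 kN/m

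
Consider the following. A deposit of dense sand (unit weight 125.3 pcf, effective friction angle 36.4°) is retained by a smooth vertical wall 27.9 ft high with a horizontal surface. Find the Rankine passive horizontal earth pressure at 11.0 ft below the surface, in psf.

K_p = (1 + sin φ)/(1 − sin φ) = 3.919.
σ_h = K_p γ z = 3.919 × 125.3 × 11.0 = 5402 psf.

5400 psf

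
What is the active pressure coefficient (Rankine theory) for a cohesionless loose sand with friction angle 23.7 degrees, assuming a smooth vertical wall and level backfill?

K_a = tan²(45° − φ/2) = tan²(33.15°) = 0.4266.

0.427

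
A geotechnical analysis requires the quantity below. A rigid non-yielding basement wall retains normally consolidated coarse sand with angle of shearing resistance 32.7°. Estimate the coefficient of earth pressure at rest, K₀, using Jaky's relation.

K₀ = 1 − sin φ' = 1 − sin 32.7° = 0.4598.

0.460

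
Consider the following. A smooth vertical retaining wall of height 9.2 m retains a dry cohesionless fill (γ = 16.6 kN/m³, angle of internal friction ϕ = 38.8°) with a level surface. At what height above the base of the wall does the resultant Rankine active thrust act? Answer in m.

K_a = 0.2296.
The pressure distribution is triangular, so the resultant acts at H/3 above the base = 9.2/3 = 3.067 m.

3.07 m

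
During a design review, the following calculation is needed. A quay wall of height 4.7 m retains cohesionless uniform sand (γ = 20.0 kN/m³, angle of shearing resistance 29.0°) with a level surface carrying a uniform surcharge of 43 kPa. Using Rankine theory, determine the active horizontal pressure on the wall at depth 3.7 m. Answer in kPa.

40.6 kPa

K_a = (1 − sin φ)/(1 + sin φ) = 0.3470.
σ_v = γz + q = 20.0 × 3.7 + 43 = 117.0 kPa.
σ_h = K_a σ_v = 0.3470 × 117.0 = 40.60 kPa.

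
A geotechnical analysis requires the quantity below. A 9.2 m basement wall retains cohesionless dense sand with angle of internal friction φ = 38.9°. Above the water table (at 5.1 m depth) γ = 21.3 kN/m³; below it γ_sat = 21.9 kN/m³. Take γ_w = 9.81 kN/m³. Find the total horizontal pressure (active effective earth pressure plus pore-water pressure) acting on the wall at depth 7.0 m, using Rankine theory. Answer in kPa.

48.7 kPa

K_a = (1 − sin φ)/(1 + sin φ) = 0.2285.
γ' = 21.9 − 9.81 = 12.09 kN/m³.
Effective vertical stress at 7.0 m: σ'_v = 21.3×5.1 + 12.09×1.90 = 131.6 kPa.
σ'_h = K_a σ'_v = 0.2285 × 131.6 = 30.07 kPa; u = γ_w × 1.90 = 18.64 kPa.
Total σ_h = 30.07 + 18.64 = 48.71 kPa.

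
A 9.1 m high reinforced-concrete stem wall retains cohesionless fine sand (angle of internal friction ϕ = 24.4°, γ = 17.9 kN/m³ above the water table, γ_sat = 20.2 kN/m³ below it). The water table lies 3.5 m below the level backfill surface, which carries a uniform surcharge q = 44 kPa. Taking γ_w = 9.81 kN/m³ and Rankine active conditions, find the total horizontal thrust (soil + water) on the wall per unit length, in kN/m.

K_a = tan²(45° − φ/2) = 0.4153.
γ' = 20.2 − 9.81 = 10.39 kN/m³. h₂ = H − d_w = 5.6 m.
σ'_h: at surface K_a·q = 18.27; at WT K_a(q+γd_w) = 44.29; at base K_a(q+γd_w+γ'h₂) = 68.46 kPa.
P₁ = ½(18.27+44.29)×3.5 = 109.5; P₂ = ½(44.29+68.46)×5.6 = 315.7; P_w = ½γ_w h₂² = 153.8.
Total = 109.5+315.7+153.8 = 579.0 kN/m.

579 kN/m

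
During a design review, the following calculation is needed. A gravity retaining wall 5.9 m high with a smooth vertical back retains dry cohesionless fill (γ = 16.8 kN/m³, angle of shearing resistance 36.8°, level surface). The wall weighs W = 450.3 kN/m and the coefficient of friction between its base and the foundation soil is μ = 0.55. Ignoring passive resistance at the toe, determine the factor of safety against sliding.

3.38

K_a = tan²(45° − 36.8°/2) = 0.2508.
P_a = ½K_aγH² = 0.5×0.2508×16.8×5.9² = 73.32 kN/m, acting at H/3 = 1.967 m above the base.
FS_sliding = μW / P_a = 0.55×450.3 / 73.32 = 3.378.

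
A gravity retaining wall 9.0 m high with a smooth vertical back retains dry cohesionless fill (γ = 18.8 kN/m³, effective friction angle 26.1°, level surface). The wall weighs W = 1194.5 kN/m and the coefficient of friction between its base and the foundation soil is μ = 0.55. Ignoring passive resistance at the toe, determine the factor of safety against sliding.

2.22

K_a = tan²(45° − 26.1°/2) = 0.3889.
P_a = ½K_aγH² = 0.5×0.3889×18.8×9.0² = 296.1 kN/m, acting at H/3 = 3.000 m above the base.
FS_sliding = μW / P_a = 0.55×1194.5 / 296.1 = 2.218.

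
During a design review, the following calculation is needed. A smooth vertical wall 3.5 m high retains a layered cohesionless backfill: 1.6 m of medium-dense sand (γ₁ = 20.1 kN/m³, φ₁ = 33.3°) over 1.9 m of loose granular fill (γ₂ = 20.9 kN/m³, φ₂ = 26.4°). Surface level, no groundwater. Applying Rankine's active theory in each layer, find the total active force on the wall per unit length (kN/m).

45.5 kN/m

K_a1 = tan²(45°−33.3°/2) = 0.2911; K_a2 = tan²(45°−26.4°/2) = 0.3844.
Layer 1: σ at base = K_a1 γ₁ h₁ = 9.363 kPa; P₁ = ½×9.363×1.6 = 7.490.
Layer 2: σ_v at top = γ₁h₁ = 32.16; σ_h top = K_a2×32.16 = 12.36; σ_h base = K_a2×(32.16+20.9×1.9) = 27.63.
P₂ = ½(12.36+27.63)×1.9 = 37.99. Total P_a = 7.490+37.99 = 45.48 kN/m.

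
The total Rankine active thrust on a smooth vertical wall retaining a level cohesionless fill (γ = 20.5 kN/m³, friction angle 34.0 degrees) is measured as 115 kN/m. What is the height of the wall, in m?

K_a = 0.2827. P_a = ½ K_a γ H² ⇒ H = √(2P_a/(K_a γ)).
H = √(2×115/(0.2827×20.5)) = 6.300 m.

6.30 m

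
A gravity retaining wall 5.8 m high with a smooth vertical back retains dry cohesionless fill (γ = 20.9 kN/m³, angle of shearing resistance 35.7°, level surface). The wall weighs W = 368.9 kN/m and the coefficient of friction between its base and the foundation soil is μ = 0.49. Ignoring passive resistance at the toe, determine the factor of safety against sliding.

1.96

K_a = tan²(45° − 35.7°/2) = 0.2630.
P_a = ½K_aγH² = 0.5×0.2630×20.9×5.8² = 92.45 kN/m, acting at H/3 = 1.933 m above the base.
FS_sliding = μW / P_a = 0.49×368.9 / 92.45 = 1.955.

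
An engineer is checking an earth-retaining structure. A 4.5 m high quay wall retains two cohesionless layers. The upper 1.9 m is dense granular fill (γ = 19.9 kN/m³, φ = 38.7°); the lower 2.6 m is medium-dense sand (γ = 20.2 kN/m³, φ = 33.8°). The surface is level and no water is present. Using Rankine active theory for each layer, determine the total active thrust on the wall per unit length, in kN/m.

55.8 kN/m

K_a1 = tan²(45°−38.7°/2) = 0.2306; K_a2 = tan²(45°−33.8°/2) = 0.2851.
Layer 1: σ at base = K_a1 γ₁ h₁ = 8.718 kPa; P₁ = ½×8.718×1.9 = 8.283.
Layer 2: σ_v at top = γ₁h₁ = 37.81; σ_h top = K_a2×37.81 = 10.78; σ_h base = K_a2×(37.81+20.2×2.6) = 25.75.
P₂ = ½(10.78+25.75)×2.6 = 47.49. Total P_a = 8.283+47.49 = 55.78 kN/m.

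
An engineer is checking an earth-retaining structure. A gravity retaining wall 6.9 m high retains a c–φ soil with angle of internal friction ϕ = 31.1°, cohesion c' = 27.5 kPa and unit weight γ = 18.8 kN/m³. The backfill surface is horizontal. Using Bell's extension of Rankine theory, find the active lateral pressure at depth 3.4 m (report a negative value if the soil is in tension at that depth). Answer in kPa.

-10.7 kPa

K_a = (1 − sin φ)/(1 + sin φ) = 0.3188.
σ_a = K_a γ z − 2c√K_a = 0.3188×18.8×3.4 − 2×27.5×0.5646 = -10.68 kPa.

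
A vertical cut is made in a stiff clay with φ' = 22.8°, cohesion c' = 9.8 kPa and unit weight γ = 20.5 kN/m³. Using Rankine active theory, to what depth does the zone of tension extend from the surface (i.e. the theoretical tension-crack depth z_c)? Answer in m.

1.44 m

K_a = tan²(45° − 22.8°/2) = 0.4414; √K_a = 0.6644.
The active pressure is zero where K_a γ z = 2c√K_a, so z_c = 2c/(γ√K_a) = 2×9.8/(20.5×0.6644) = 1.439 m.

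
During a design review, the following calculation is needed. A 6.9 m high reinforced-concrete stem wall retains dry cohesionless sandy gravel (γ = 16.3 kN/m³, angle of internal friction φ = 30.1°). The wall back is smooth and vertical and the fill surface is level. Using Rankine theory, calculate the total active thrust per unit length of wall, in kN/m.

K_a = tan²(45° − φ/2) = 0.3320.
P_a = ½ K_a γ H² = 0.5 × 0.3320 × 16.3 × 6.9² = 128.8 kN/m.

129 kN/m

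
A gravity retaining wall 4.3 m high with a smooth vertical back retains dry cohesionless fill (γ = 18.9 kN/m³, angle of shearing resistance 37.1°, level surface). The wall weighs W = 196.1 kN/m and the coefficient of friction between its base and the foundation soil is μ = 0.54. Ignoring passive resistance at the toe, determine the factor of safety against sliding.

2.45

K_a = tan²(45° − 37.1°/2) = 0.2475.
P_a = ½K_aγH² = 0.5×0.2475×18.9×4.3² = 43.25 kN/m, acting at H/3 = 1.433 m above the base.
FS_sliding = μW / P_a = 0.54×196.1 / 43.25 = 2.449.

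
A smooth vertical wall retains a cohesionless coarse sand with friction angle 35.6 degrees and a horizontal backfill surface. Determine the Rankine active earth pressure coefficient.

K_a = (1 − sin φ)/(1 + sin φ) = (1 − sin 35.6°)/(1 + sin 35.6°) = 0.2641.

0.264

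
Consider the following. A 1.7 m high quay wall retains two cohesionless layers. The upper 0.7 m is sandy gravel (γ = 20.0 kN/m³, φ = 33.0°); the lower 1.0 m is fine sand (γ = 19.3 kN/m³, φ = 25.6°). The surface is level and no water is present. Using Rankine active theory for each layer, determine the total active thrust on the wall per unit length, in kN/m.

K_a1 = tan²(45°−33.0°/2) = 0.2948; K_a2 = tan²(45°−25.6°/2) = 0.3966.
Layer 1: σ at base = K_a1 γ₁ h₁ = 4.127 kPa; P₁ = ½×4.127×0.7 = 1.445.
Layer 2: σ_v at top = γ₁h₁ = 14.00; σ_h top = K_a2×14.00 = 5.552; σ_h base = K_a2×(14.00+19.3×1.0) = 13.21.
P₂ = ½(5.552+13.21)×1.0 = 9.379. Total P_a = 1.445+9.379 = 10.82 kN/m.

10.8 kN/m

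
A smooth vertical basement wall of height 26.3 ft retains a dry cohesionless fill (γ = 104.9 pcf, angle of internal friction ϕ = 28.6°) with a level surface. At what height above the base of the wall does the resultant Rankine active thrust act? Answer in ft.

K_a = 0.3525.
The pressure distribution is triangular, so the resultant acts at H/3 above the base = 26.3/3 = 8.767 ft.

8.77 ft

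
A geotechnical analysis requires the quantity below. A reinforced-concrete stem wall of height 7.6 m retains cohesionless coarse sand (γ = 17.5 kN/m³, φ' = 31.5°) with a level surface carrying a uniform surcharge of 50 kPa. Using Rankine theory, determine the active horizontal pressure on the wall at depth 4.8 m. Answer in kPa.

K_a = (1 − sin φ)/(1 + sin φ) = 0.3136.
σ_v = γz + q = 17.5 × 4.8 + 50 = 134.0 kPa.
σ_h = K_a σ_v = 0.3136 × 134.0 = 42.03 kPa.

42.0 kPa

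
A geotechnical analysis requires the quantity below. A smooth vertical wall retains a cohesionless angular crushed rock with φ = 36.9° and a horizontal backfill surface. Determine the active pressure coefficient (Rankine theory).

0.250

K_a = tan²(45° − φ/2) = tan²(26.55°) = 0.2497.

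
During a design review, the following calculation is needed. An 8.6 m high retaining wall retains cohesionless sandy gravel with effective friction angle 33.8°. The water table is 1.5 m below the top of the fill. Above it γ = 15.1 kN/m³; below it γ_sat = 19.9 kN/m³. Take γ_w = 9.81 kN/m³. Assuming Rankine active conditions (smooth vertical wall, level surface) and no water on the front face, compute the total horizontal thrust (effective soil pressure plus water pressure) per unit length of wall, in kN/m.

K_a = tan²(45° − φ/2) = 0.2851.
γ' = 19.9 − 9.81 = 10.09 kN/m³. Depth below WT = 7.1 m.
σ'_h at WT = K_a γ d_w = 6.458 kPa; at base = 6.458 + K_a γ' × 7.1 = 26.88 kPa.
P₁ (0–1.5 m) = ½×6.458×1.5 = 4.843. P₂ (1.5–8.6 m) = ½(6.458+26.88)×7.1 = 118.4.
P_w = ½ γ_w h₂² = 0.5×9.81×7.1² = 247.3. Total = 4.843+118.4+247.3 = 370.5 kN/m.

370 kN/m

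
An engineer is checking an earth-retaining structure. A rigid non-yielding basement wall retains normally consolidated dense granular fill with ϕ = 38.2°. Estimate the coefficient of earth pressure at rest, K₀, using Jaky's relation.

K₀ = 1 − sin φ' = 1 − sin 38.2° = 0.3816.

0.382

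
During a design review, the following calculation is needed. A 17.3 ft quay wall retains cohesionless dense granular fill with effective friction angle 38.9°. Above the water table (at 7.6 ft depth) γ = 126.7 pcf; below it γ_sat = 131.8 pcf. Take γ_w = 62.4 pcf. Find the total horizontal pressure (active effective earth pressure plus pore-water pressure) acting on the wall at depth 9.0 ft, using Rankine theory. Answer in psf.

K_a = (1 − sin φ)/(1 + sin φ) = 0.2285.
γ' = 131.8 − 62.4 = 69.40 pcf.
Effective vertical stress at 9.0 ft: σ'_v = 126.7×7.6 + 69.40×1.40 = 1060 psf.
σ'_h = K_a σ'_v = 0.2285 × 1060 = 242.3 psf; u = γ_w × 1.40 = 87.36 psf.
Total σ_h = 242.3 + 87.36 = 329.6 psf.

330 psf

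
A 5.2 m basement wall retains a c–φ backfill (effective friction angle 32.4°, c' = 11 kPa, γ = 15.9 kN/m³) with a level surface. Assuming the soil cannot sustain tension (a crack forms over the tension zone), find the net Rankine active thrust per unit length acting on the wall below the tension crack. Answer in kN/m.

K_a = 0.3022; √K_a = 0.5498.
Tension-crack depth z_c = 2c/(γ√K_a) = 2×11/(15.9×0.5498) = 2.517 m.
σ_a at base = K_a γ H − 2c√K_a = 0.3022×15.9×5.2 − 2×11×0.5498 = 12.89 kPa.
P_a = ½ × 12.89 × (H − z_c) = 0.5×12.89×2.683 = 17.30 kN/m.

17.3 kN/m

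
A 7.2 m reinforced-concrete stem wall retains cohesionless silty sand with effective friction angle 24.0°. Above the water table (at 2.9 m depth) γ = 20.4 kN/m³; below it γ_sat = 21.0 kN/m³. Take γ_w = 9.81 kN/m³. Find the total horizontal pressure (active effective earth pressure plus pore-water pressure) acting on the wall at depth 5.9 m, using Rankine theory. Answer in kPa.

68.5 kPa

K_a = (1 − sin φ)/(1 + sin φ) = 0.4217.
γ' = 21.0 − 9.81 = 11.19 kN/m³.
Effective vertical stress at 5.9 m: σ'_v = 20.4×2.9 + 11.19×3.00 = 92.73 kPa.
σ'_h = K_a σ'_v = 0.4217 × 92.73 = 39.11 kPa; u = γ_w × 3.00 = 29.43 kPa.
Total σ_h = 39.11 + 29.43 = 68.54 kPa.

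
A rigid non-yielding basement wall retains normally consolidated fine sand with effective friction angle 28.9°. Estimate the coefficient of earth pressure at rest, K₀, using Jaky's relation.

K₀ = 1 − sin φ' = 1 − sin 28.9° = 0.5167.

0.517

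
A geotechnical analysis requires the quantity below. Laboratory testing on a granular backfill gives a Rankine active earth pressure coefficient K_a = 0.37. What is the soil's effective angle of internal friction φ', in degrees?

27.4°

K_a = tan²(45° − φ/2) ⇒ 45° − φ/2 = arctan(√0.37) = 31.31°.
φ = 2(45° − 31.31°) = 27.38°.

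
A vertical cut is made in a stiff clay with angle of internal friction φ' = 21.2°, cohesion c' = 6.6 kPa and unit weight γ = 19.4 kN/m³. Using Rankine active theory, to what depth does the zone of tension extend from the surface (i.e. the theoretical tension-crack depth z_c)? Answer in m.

0.994 m

K_a = tan²(45° − 21.2°/2) = 0.4688; √K_a = 0.6847.
The active pressure is zero where K_a γ z = 2c√K_a, so z_c = 2c/(γ√K_a) = 2×6.6/(19.4×0.6847) = 0.9937 m.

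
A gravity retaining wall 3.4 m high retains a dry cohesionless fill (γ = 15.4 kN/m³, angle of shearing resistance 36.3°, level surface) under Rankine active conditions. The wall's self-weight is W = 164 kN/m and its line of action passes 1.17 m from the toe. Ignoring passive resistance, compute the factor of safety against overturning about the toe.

7.42

K_a = tan²(45° − 36.3°/2) = 0.2563.
P_a = ½K_aγH² = 0.5×0.2563×15.4×3.4² = 22.81 kN/m, acting at H/3 = 1.133 m above the base.
Overturning moment M_o = P_a × H/3 = 22.81 × 1.133 = 25.85.
Resisting moment M_r = W × 1.17 = 164 × 1.17 = 191.9.
FS_overturning = M_r/M_o = 191.9/25.85 = 7.422.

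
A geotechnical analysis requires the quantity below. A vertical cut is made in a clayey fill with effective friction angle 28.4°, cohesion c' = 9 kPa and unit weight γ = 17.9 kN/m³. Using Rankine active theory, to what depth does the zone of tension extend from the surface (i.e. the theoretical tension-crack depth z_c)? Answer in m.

1.69 m

K_a = tan²(45° − 28.4°/2) = 0.3554; √K_a = 0.5961.
The active pressure is zero where K_a γ z = 2c√K_a, so z_c = 2c/(γ√K_a) = 2×9/(17.9×0.5961) = 1.687 m.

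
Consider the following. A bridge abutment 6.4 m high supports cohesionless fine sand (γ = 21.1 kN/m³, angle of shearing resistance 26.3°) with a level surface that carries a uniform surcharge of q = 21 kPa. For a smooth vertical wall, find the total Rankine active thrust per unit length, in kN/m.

K_a = tan²(45° − φ/2) = 0.3859.
Soil triangle: ½ K_a γ H² = 0.5×0.3859×21.1×6.4² = 166.8 kN/m.
Surcharge rectangle: K_a q H = 0.3859×21×6.4 = 51.87 kN/m.
Total = 166.8 + 51.87 = 218.6 kN/m.

219 kN/m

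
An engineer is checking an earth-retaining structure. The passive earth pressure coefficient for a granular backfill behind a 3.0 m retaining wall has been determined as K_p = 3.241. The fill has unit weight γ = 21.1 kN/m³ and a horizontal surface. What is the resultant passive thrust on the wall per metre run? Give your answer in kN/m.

308 kN/m

P = ½ K_p γ H² = 0.5 × 3.241 × 21.1 × 3.0² = 307.7 kN/m.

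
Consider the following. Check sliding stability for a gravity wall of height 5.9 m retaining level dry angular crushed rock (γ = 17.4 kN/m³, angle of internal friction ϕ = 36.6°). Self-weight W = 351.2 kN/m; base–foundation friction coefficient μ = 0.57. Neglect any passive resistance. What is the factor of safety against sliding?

2.61

K_a = tan²(45° − 36.6°/2) = 0.2530.
P_a = ½K_aγH² = 0.5×0.2530×17.4×5.9² = 76.61 kN/m, acting at H/3 = 1.967 m above the base.
FS_sliding = μW / P_a = 0.57×351.2 / 76.61 = 2.613.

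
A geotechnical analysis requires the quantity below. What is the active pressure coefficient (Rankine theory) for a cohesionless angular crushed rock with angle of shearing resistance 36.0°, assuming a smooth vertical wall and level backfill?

K_a = tan²(45° − φ/2) = tan²(27.00°) = 0.2596.

0.260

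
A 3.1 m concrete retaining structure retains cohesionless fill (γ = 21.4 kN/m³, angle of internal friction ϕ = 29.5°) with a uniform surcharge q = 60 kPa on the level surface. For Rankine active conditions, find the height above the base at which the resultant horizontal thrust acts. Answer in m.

K_a = 0.3401.
Triangular part P₁ = ½K_aγH² = 34.97 at H/3 = 1.033 m; rectangular part P₂ = K_a q H = 63.26 at H/2 = 1.550 m.
ȳ = (P₁·1.033 + P₂·1.550)/(P₁+P₂) = 1.366 m.

1.37 m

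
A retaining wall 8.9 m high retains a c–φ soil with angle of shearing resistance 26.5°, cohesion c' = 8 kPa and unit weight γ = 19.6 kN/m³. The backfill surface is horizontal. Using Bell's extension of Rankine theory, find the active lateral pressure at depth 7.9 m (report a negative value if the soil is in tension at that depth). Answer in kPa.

K_a = (1 − sin φ)/(1 + sin φ) = 0.3829.
σ_a = K_a γ z − 2c√K_a = 0.3829×19.6×7.9 − 2×8×0.6188 = 49.39 kPa.

49.4 kPa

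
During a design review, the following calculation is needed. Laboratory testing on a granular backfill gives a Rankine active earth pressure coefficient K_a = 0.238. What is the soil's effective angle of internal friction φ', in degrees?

K_a = tan²(45° − φ/2) ⇒ 45° − φ/2 = arctan(√0.238) = 26.01°.
φ = 2(45° − 26.01°) = 37.99°.

38.0°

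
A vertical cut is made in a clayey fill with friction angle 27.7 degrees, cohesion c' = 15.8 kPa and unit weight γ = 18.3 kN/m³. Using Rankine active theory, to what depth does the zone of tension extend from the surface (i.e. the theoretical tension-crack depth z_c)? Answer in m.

K_a = tan²(45° − 27.7°/2) = 0.3653; √K_a = 0.6044.
The active pressure is zero where K_a γ z = 2c√K_a, so z_c = 2c/(γ√K_a) = 2×15.8/(18.3×0.6044) = 2.857 m.

2.86 m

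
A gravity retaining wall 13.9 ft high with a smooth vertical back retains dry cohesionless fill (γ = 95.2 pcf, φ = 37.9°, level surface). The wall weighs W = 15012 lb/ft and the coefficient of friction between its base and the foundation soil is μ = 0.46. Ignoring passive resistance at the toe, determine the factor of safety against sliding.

K_a = tan²(45° − 37.9°/2) = 0.2389.
P_a = ½K_aγH² = 0.5×0.2389×95.2×13.9² = 2197 lb/ft, acting at H/3 = 4.633 ft above the base.
FS_sliding = μW / P_a = 0.46×15012 / 2197 = 3.142.

3.14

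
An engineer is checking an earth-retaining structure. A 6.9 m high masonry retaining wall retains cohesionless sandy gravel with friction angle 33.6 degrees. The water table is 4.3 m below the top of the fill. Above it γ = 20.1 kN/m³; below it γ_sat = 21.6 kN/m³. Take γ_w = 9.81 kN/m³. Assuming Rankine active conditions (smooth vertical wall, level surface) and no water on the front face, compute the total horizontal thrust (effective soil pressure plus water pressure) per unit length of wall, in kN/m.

K_a = tan²(45° − φ/2) = 0.2875.
γ' = 21.6 − 9.81 = 11.79 kN/m³. Depth below WT = 2.6 m.
σ'_h at WT = K_a γ d_w = 24.85 kPa; at base = 24.85 + K_a γ' × 2.6 = 33.66 kPa.
P₁ (0–4.3 m) = ½×24.85×4.3 = 53.43. P₂ (4.3–6.9 m) = ½(24.85+33.66)×2.6 = 76.06.
P_w = ½ γ_w h₂² = 0.5×9.81×2.6² = 33.16. Total = 53.43+76.06+33.16 = 162.6 kN/m.

163 kN/m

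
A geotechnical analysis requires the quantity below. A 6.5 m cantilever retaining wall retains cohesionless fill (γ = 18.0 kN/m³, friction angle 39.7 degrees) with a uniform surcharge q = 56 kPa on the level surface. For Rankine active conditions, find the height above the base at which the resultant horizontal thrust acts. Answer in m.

2.70 m

K_a = 0.2204.
Triangular part P₁ = ½K_aγH² = 83.82 at H/3 = 2.167 m; rectangular part P₂ = K_a q H = 80.24 at H/2 = 3.250 m.
ȳ = (P₁·2.167 + P₂·3.250)/(P₁+P₂) = 2.697 m.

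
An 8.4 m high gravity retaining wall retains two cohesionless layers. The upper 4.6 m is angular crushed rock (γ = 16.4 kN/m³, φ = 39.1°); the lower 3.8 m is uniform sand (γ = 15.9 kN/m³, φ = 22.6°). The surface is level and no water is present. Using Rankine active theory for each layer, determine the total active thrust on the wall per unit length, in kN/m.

218 kN/m

K_a1 = tan²(45°−39.1°/2) = 0.2265; K_a2 = tan²(45°−22.6°/2) = 0.4448.
Layer 1: σ at base = K_a1 γ₁ h₁ = 17.09 kPa; P₁ = ½×17.09×4.6 = 39.30.
Layer 2: σ_v at top = γ₁h₁ = 75.44; σ_h top = K_a2×75.44 = 33.55; σ_h base = K_a2×(75.44+15.9×3.8) = 60.43.
P₂ = ½(33.55+60.43)×3.8 = 178.6. Total P_a = 39.30+178.6 = 217.9 kN/m.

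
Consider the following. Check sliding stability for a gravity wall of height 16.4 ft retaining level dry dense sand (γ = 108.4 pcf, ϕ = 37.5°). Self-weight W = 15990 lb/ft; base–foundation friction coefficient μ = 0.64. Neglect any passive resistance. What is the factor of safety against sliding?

K_a = tan²(45° − 37.5°/2) = 0.2432.
P_a = ½K_aγH² = 0.5×0.2432×108.4×16.4² = 3545 lb/ft, acting at H/3 = 5.467 ft above the base.
FS_sliding = μW / P_a = 0.64×15990 / 3545 = 2.887.

2.89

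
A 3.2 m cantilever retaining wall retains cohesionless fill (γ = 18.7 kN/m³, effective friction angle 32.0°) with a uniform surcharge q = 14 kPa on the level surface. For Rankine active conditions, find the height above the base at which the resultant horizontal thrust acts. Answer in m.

1.24 m

K_a = 0.3073.
Triangular part P₁ = ½K_aγH² = 29.42 at H/3 = 1.067 m; rectangular part P₂ = K_a q H = 13.77 at H/2 = 1.600 m.
ȳ = (P₁·1.067 + P₂·1.600)/(P₁+P₂) = 1.237 m.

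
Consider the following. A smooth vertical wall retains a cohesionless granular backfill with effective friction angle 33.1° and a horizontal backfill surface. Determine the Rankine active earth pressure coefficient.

0.294

K_a = tan²(45° − φ/2) = tan²(28.45°) = 0.2936.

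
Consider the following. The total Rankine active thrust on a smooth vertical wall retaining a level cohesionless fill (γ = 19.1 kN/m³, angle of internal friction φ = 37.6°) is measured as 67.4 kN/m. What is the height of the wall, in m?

5.40 m

K_a = 0.2421. P_a = ½ K_a γ H² ⇒ H = √(2P_a/(K_a γ)).
H = √(2×67.4/(0.2421×19.1)) = 5.399 m.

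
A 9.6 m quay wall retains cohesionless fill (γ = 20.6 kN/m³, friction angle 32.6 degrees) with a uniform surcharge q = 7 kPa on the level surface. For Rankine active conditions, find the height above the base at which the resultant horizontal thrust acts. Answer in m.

K_a = 0.2997.
Triangular part P₁ = ½K_aγH² = 284.5 at H/3 = 3.200 m; rectangular part P₂ = K_a q H = 20.14 at H/2 = 4.800 m.
ȳ = (P₁·3.200 + P₂·4.800)/(P₁+P₂) = 3.306 m.

3.31 m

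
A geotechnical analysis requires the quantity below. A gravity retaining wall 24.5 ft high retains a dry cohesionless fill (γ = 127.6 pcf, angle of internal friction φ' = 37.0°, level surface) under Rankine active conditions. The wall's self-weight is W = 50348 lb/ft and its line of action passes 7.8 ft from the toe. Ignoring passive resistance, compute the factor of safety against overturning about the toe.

5.05

K_a = tan²(45° − 37.0°/2) = 0.2486.
P_a = ½K_aγH² = 0.5×0.2486×127.6×24.5² = 9520 lb/ft, acting at H/3 = 8.167 ft above the base.
Overturning moment M_o = P_a × H/3 = 9520 × 8.167 = 77740.
Resisting moment M_r = W × 7.8 = 50348 × 7.8 = 392700.
FS_overturning = M_r/M_o = 392700/77740 = 5.051.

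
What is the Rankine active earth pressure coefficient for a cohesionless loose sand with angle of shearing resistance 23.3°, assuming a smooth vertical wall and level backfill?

0.433

K_a = tan²(45° − φ/2) = tan²(33.35°) = 0.4331.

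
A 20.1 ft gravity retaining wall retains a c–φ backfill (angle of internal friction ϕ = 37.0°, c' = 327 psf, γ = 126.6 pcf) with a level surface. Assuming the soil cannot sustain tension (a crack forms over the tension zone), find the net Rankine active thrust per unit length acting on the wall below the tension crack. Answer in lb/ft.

1490 lb/ft

K_a = 0.2486; √K_a = 0.4986.
Tension-crack depth z_c = 2c/(γ√K_a) = 2×327/(126.6×0.4986) = 10.36 ft.
σ_a at base = K_a γ H − 2c√K_a = 0.2486×126.6×20.1 − 2×327×0.4986 = 306.5 psf.
P_a = ½ × 306.5 × (H − z_c) = 0.5×306.5×9.739 = 1492 lb/ft.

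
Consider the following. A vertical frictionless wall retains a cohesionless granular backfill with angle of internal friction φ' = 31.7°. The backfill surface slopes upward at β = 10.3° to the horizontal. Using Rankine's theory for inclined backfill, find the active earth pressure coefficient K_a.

0.326

K_a = cos β · (cos β − √(cos²β − cos²φ)) / (cos β + √(cos²β − cos²φ)).
cos β = 0.9839, cos φ = 0.8508, √(cos²β − cos²φ) = 0.4941.
K_a = 0.9839 × (0.9839 − 0.4941)/(0.9839 + 0.4941) = 0.3260.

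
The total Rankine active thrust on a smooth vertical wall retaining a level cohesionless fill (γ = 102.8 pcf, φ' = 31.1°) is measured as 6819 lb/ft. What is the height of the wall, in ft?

20.4 ft

K_a = 0.3188. P_a = ½ K_a γ H² ⇒ H = √(2P_a/(K_a γ)).
H = √(2×6819/(0.3188×102.8)) = 20.40 ft.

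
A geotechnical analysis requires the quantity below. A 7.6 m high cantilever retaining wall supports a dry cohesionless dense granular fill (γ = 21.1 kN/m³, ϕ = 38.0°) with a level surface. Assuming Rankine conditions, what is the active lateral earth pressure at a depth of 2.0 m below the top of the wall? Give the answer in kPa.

10.0 kPa

K_a = (1 − sin φ)/(1 + sin φ) = 0.2379.
σ_h = K_a γ z = 0.2379 × 21.1 × 2.0 = 10.04 kPa.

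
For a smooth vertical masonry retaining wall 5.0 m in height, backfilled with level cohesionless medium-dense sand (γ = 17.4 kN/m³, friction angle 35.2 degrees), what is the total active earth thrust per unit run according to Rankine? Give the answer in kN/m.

K_a = tan²(45° − φ/2) = 0.2687.
P_a = ½ K_a γ H² = 0.5 × 0.2687 × 17.4 × 5.0² = 58.44 kN/m.

58.4 kN/m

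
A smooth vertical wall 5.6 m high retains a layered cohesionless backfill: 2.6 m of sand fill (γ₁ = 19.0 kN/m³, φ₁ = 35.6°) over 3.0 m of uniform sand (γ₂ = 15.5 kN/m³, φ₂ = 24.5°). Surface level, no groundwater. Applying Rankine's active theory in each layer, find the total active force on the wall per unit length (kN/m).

107 kN/m

K_a1 = tan²(45°−35.6°/2) = 0.2641; K_a2 = tan²(45°−24.5°/2) = 0.4137.
Layer 1: σ at base = K_a1 γ₁ h₁ = 13.05 kPa; P₁ = ½×13.05×2.6 = 16.96.
Layer 2: σ_v at top = γ₁h₁ = 49.40; σ_h top = K_a2×49.40 = 20.44; σ_h base = K_a2×(49.40+15.5×3.0) = 39.68.
P₂ = ½(20.44+39.68)×3.0 = 90.17. Total P_a = 16.96+90.17 = 107.1 kN/m.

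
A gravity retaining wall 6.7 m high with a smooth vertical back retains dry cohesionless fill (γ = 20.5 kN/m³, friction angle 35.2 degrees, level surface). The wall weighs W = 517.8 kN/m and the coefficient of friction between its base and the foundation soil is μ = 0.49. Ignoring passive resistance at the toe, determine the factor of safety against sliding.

2.05

K_a = tan²(45° − 35.2°/2) = 0.2687.
P_a = ½K_aγH² = 0.5×0.2687×20.5×6.7² = 123.6 kN/m, acting at H/3 = 2.233 m above the base.
FS_sliding = μW / P_a = 0.49×517.8 / 123.6 = 2.052.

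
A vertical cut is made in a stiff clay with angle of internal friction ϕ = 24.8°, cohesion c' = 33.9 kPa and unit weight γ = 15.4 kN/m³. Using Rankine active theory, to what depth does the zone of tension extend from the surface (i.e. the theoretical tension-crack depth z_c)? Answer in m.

K_a = tan²(45° − 24.8°/2) = 0.4090; √K_a = 0.6395.
The active pressure is zero where K_a γ z = 2c√K_a, so z_c = 2c/(γ√K_a) = 2×33.9/(15.4×0.6395) = 6.884 m.

6.88 m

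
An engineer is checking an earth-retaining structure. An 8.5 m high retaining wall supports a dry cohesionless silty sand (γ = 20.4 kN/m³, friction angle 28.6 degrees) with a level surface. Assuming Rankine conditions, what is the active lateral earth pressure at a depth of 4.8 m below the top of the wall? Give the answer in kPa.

K_a = (1 − sin φ)/(1 + sin φ) = 0.3525.
σ_h = K_a γ z = 0.3525 × 20.4 × 4.8 = 34.52 kPa.

34.5 kPa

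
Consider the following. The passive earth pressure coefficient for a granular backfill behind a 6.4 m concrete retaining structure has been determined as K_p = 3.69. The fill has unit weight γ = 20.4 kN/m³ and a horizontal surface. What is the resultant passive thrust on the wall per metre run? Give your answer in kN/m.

1540 kN/m

P = ½ K_p γ H² = 0.5 × 3.69 × 20.4 × 6.4² = 1542 kN/m.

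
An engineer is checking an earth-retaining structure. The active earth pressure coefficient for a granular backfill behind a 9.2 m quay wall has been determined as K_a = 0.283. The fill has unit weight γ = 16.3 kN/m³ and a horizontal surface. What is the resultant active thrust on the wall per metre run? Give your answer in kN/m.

P = ½ K_a γ H² = 0.5 × 0.283 × 16.3 × 9.2² = 195.2 kN/m.

195 kN/m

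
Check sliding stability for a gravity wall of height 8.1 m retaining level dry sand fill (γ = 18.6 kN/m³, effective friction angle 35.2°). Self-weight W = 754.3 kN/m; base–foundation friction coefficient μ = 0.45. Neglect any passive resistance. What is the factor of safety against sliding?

2.07

K_a = tan²(45° − 35.2°/2) = 0.2687.
P_a = ½K_aγH² = 0.5×0.2687×18.6×8.1² = 163.9 kN/m, acting at H/3 = 2.700 m above the base.
FS_sliding = μW / P_a = 0.45×754.3 / 163.9 = 2.070.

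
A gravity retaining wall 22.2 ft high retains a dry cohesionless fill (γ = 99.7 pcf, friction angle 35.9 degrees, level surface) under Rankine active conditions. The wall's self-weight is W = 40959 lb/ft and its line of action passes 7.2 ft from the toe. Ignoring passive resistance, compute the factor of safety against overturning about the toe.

K_a = tan²(45° − 35.9°/2) = 0.2607.
P_a = ½K_aγH² = 0.5×0.2607×99.7×22.2² = 6406 lb/ft, acting at H/3 = 7.400 ft above the base.
Overturning moment M_o = P_a × H/3 = 6406 × 7.400 = 47400.
Resisting moment M_r = W × 7.2 = 40959 × 7.2 = 294900.
FS_overturning = M_r/M_o = 294900/47400 = 6.221.

6.22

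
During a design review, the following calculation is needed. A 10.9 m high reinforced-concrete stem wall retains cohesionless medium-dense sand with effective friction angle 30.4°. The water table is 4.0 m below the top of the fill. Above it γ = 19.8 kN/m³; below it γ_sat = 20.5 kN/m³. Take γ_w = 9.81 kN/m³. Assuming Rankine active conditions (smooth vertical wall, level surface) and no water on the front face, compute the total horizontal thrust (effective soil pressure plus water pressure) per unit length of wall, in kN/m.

548 kN/m

K_a = tan²(45° − φ/2) = 0.3280.
γ' = 20.5 − 9.81 = 10.69 kN/m³. Depth below WT = 6.9 m.
σ'_h at WT = K_a γ d_w = 25.98 kPa; at base = 25.98 + K_a γ' × 6.9 = 50.17 kPa.
P₁ (0–4.0 m) = ½×25.98×4.0 = 51.95. P₂ (4.0–10.9 m) = ½(25.98+50.17)×6.9 = 262.7.
P_w = ½ γ_w h₂² = 0.5×9.81×6.9² = 233.5. Total = 51.95+262.7+233.5 = 548.2 kN/m.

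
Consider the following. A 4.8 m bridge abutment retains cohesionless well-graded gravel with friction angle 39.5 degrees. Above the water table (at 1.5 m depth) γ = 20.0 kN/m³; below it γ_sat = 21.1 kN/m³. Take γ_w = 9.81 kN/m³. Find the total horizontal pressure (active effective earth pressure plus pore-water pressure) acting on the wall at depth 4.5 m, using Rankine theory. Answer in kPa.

43.6 kPa

K_a = (1 − sin φ)/(1 + sin φ) = 0.2224.
γ' = 21.1 − 9.81 = 11.29 kN/m³.
Effective vertical stress at 4.5 m: σ'_v = 20.0×1.5 + 11.29×3.00 = 63.87 kPa.
σ'_h = K_a σ'_v = 0.2224 × 63.87 = 14.21 kPa; u = γ_w × 3.00 = 29.43 kPa.
Total σ_h = 14.21 + 29.43 = 43.64 kPa.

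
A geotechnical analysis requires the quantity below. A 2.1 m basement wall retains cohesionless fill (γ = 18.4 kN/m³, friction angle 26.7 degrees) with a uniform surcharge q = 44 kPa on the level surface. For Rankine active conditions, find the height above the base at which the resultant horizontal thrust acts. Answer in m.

0.943 m

K_a = 0.3800.
Triangular part P₁ = ½K_aγH² = 15.42 at H/3 = 0.7000 m; rectangular part P₂ = K_a q H = 35.11 at H/2 = 1.050 m.
ȳ = (P₁·0.7000 + P₂·1.050)/(P₁+P₂) = 0.9432 m.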